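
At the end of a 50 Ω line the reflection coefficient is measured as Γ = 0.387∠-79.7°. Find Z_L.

Z_L ≈ 42 − j37.6 Ω

Z_L = Z_0·(1 + Γ)/(1 − Γ) = 50·(1.07 − j0.381)/(0.931 + j0.381)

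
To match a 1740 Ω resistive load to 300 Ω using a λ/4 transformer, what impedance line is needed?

Z_qwt ≈ 722 Ω

Z_qwt = √(Z_0·R_L) = √(300 × 1740) = √522000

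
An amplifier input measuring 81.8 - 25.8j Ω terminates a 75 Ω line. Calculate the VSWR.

Γ = (Z_L − Z_0)/(Z_L + Z_0) = (6.8 − j25.8)/(156.8 − j25.8)
|Γ| = 26.7/159 = 0.168
VSWR = (1 + |Γ|)/(1 − |Γ|) = 1.17/0.832

VSWR ≈ 1.4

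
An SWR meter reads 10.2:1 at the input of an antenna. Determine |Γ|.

|Γ| ≈ 0.821

|Γ| = (S − 1)/(S + 1) = (10.2 − 1)/(10.2 + 1) = 9.2/11.2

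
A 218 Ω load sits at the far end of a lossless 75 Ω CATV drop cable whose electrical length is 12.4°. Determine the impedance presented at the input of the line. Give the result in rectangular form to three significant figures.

Z_in ≈ 162 − j87.2 Ω

tan(βl) = tan(12.4°) = 0.22
Z_in = Z_0·(Z_L + jZ_0·tanβl)/(Z_0 + jZ_L·tanβl)
     = 75·(218 + j16.5)/(75 + j47.9)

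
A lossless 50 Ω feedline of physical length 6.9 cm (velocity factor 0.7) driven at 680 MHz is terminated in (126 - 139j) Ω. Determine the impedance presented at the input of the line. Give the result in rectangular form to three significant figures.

Z_in ≈ 8.61 + j1.65 Ω

λ = v/f = 0.7·c / 680 MHz = 0.309 m
βl = 2π·l/λ = 2π × 0.223 = 80.4°
tan(βl) = tan(80.4°) = 5.93
Z_in = Z_0·(Z_L + jZ_0·tanβl)/(Z_0 + jZ_L·tanβl)
     = 50·(126 + j158)/(875 + j748)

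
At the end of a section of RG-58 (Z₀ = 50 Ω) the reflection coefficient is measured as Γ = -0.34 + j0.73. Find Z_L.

Z_L = Z_0·(1 + Γ)/(1 − Γ) = 50·(0.66 + j0.73)/(1.34 − j0.73)

Z_L ≈ 7.55 + j31.4 Ω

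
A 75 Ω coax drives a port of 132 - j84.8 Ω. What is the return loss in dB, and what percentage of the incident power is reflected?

Γ = (57 − j84.8)/(207 − j84.8), |Γ| = 0.457
RL = −20·log₁₀(0.457) = 6.81 dB
P_refl/P_inc = |Γ|² = 0.209

RL ≈ 6.81 dB; 20.9% of incident power reflected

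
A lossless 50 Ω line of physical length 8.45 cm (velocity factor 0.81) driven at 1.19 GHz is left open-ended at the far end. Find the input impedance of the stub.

Z_in ≈ +j83.1 Ω

λ = v/f = 0.81·c / 1.19 GHz = 0.204 m
βl = 2π·l/λ = 2π × 0.414 = 149°
tan(βl) = -0.602
For an open-ended stub, Z_in = −jZ_0·cot(βl) = −jZ_0/tan(βl)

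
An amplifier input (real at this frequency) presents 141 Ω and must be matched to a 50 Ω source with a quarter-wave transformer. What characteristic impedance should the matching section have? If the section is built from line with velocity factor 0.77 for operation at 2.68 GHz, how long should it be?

Z_qwt ≈ 84 Ω; length ≈ 2.15 cm

Z_qwt = √(Z_0·R_L) = √(50 × 141) = √7050
λ = 0.77·c/f = 0.0862 m, so l = λ/4 = 0.0215 m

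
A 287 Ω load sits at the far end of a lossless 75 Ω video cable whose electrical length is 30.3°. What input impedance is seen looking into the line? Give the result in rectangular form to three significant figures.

Z_in ≈ 64.2 − j99.7 Ω

tan(βl) = tan(30.3°) = 0.584
Z_in = Z_0·(Z_L + jZ_0·tanβl)/(Z_0 + jZ_L·tanβl)
     = 75·(287 + j43.8)/(75 + j168)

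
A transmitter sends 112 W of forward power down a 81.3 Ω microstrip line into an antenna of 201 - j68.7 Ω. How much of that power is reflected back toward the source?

|Γ| = |(119.7 − j68.7)/(282.3 − j68.7)| = 0.475
|Γ|² = 0.226
P_refl = |Γ|²·P_inc = 25.3 W, P_del = (1 − |Γ|²)·P_inc = 86.7 W

P_reflected ≈ 25.3 W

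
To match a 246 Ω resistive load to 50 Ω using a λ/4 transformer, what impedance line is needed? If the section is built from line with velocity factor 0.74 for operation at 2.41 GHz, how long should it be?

Z_qwt ≈ 111 Ω; length ≈ 2.3 cm

Z_qwt = √(Z_0·R_L) = √(50 × 246) = √12300
λ = 0.74·c/f = 0.0921 m, so l = λ/4 = 0.023 m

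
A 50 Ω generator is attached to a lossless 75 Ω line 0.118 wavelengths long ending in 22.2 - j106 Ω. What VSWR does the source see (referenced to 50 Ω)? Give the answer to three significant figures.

βl = 2π × 0.118 = 42.5°
tan(βl) = 0.916
Z_in = Z_0·(Z_L + jZ_0·tanβl)/(Z_0 + jZ_L·tanβl) = 7.65 − j17.2 Ω
Γ_s = (Z_in − Z_s)/(Z_in + Z_s) = (-42.4 − j17.2)/(57.6 − j17.2), |Γ_s| = 0.76
VSWR = (1 + |Γ_s|)/(1 − |Γ_s|)

VSWR ≈ 7.33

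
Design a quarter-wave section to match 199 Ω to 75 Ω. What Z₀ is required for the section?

Z_qwt ≈ 122 Ω

Z_qwt = √(Z_0·R_L) = √(75 × 199) = √14920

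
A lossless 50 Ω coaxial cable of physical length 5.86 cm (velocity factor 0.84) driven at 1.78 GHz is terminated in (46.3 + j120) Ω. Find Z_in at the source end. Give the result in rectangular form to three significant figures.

λ = v/f = 0.84·c / 1.78 GHz = 0.142 m
βl = 2π·l/λ = 2π × 0.414 = 149°
tan(βl) = tan(149°) = -0.601
Z_in = Z_0·(Z_L + jZ_0·tanβl)/(Z_0 + jZ_L·tanβl)
     = 50·(46.3 + j90)/(122 − j27.8)

Z_in ≈ 10 + j39.1 Ω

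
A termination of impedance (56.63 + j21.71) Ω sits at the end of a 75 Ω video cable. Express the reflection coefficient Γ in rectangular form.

Γ = (Z_L − Z_0)/(Z_L + Z_0) = (-18.37 + j21.71)/(131.6 + j21.71)

Γ ≈ -0.109 + j0.183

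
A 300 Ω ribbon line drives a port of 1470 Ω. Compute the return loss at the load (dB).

RL ≈ 3.6 dB

Γ = (1470 − 300)/(1470 + 300) = 0.661
RL = −20·log₁₀|Γ| = −20·log₁₀(0.661)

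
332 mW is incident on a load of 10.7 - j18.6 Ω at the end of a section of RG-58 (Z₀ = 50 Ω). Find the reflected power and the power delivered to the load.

|Γ| = |(-39.3 − j18.6)/(60.7 − j18.6)| = 0.685
|Γ|² = 0.469
P_refl = |Γ|²·P_inc = 156 mW, P_del = (1 − |Γ|²)·P_inc = 176 mW

P_reflected ≈ 156 mW; P_delivered ≈ 176 mW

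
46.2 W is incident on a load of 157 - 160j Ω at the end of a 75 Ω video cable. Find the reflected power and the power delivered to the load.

|Γ| = |(82 − j160)/(232 − j160)| = 0.638
|Γ|² = 0.407
P_refl = |Γ|²·P_inc = 18.8 W, P_del = (1 − |Γ|²)·P_inc = 27.4 W

P_reflected ≈ 18.8 W; P_delivered ≈ 27.4 W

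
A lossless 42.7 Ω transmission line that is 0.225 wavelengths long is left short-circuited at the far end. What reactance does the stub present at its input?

X_in ≈ 270 Ω (inductive)

βl = 2π × 0.225 = 81°
tan(βl) = 6.31
For a short-circuited stub, Z_in = jZ_0·tan(βl)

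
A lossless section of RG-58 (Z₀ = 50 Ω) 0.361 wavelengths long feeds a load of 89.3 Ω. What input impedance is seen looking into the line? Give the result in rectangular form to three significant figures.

Z_in ≈ 39.1 + j23.6 Ω

βl = 2π × 0.361 = 130°
tan(βl) = tan(130°) = -1.19
Z_in = Z_0·(Z_L + jZ_0·tanβl)/(Z_0 + jZ_L·tanβl)
     = 50·(89.3 − j59.7)/(50 − j107)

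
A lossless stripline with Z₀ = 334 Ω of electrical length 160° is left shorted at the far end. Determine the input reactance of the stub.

X_in ≈ -122 Ω (capacitive)

tan(βl) = -0.364
For a shorted stub, Z_in = jZ_0·tan(βl)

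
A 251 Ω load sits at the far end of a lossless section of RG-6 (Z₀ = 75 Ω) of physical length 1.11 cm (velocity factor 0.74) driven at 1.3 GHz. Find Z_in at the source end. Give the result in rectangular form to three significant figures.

Z_in ≈ 96.2 − j107 Ω

λ = v/f = 0.74·c / 1.3 GHz = 0.171 m
βl = 2π·l/λ = 2π × 0.065 = 23.4°
tan(βl) = tan(23.4°) = 0.433
Z_in = Z_0·(Z_L + jZ_0·tanβl)/(Z_0 + jZ_L·tanβl)
     = 75·(251 + j32.5)/(75 + j109)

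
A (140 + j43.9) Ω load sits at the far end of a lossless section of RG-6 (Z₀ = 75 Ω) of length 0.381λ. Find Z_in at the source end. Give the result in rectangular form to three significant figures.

Z_in ≈ 48.4 + j37.7 Ω

βl = 2π × 0.381 = 137°
tan(βl) = tan(137°) = -0.927
Z_in = Z_0·(Z_L + jZ_0·tanβl)/(Z_0 + jZ_L·tanβl)
     = 75·(140 − j25.6)/(116 − j130)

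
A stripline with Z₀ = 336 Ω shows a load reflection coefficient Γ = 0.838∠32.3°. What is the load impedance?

Z_L ≈ 350 + j1050 Ω

Z_L = Z_0·(1 + Γ)/(1 − Γ) = 336·(1.71 + j0.448)/(0.292 − j0.448)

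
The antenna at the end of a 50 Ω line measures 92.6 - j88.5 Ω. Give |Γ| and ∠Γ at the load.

Γ ≈ 0.585 ∠ -32.5°

Γ = (Z_L − Z_0)/(Z_L + Z_0) = (42.6 − j88.5)/(142.6 − j88.5)
|Γ| = 98.2/168 = 0.585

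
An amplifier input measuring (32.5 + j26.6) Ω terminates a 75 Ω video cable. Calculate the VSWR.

VSWR ≈ 2.65

Γ = (Z_L − Z_0)/(Z_L + Z_0) = (-42.5 + j26.6)/(107.5 + j26.6)
|Γ| = 50.1/111 = 0.453
VSWR = (1 + |Γ|)/(1 − |Γ|) = 1.45/0.547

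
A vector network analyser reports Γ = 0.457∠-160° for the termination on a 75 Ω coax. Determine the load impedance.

Z_L ≈ 28.7 − j11.3 Ω

Z_L = Z_0·(1 + Γ)/(1 − Γ) = 75·(0.571 − j0.156)/(1.43 + j0.156)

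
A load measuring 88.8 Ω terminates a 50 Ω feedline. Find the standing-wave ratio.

VSWR ≈ 1.78

For a purely resistive load, VSWR = R_L/Z_0 or Z_0/R_L (whichever > 1) = 88.8/50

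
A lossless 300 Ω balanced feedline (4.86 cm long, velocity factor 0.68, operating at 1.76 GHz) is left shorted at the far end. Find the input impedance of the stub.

Z_in ≈ −j167 Ω

λ = v/f = 0.68·c / 1.76 GHz = 0.116 m
βl = 2π·l/λ = 2π × 0.419 = 151°
tan(βl) = -0.556
For a shorted stub, Z_in = jZ_0·tan(βl)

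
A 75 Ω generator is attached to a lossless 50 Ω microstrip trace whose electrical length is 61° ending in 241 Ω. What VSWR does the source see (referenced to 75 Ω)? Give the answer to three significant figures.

tan(βl) = 1.8
Z_in = Z_0·(Z_L + jZ_0·tanβl)/(Z_0 + jZ_L·tanβl) = 13.4 − j26.2 Ω
Γ_s = (Z_in − Z_s)/(Z_in + Z_s) = (-61.6 − j26.2)/(88.4 − j26.2), |Γ_s| = 0.726
VSWR = (1 + |Γ_s|)/(1 − |Γ_s|)

VSWR ≈ 6.31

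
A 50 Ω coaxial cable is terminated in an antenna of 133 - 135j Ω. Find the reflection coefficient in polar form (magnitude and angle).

Γ ≈ 0.697 ∠ -22°

Γ = (Z_L − Z_0)/(Z_L + Z_0) = (83 − j135)/(183 − j135)
|Γ| = 158/227 = 0.697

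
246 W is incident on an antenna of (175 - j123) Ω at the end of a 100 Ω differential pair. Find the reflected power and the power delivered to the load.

|Γ| = |(75 − j123)/(275 − j123)| = 0.478
|Γ|² = 0.229
P_refl = |Γ|²·P_inc = 56.3 W, P_del = (1 − |Γ|²)·P_inc = 190 W

P_reflected ≈ 56.3 W; P_delivered ≈ 190 W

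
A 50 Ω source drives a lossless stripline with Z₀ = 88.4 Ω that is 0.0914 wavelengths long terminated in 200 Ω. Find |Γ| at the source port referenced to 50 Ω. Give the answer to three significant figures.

|Γ| ≈ 0.535

βl = 2π × 0.0914 = 32.9°
tan(βl) = 0.647
Z_in = Z_0·(Z_L + jZ_0·tanβl)/(Z_0 + jZ_L·tanβl) = 90.3 − j75 Ω
Γ_s = (Z_in − Z_s)/(Z_in + Z_s) = (40.3 − j75)/(140 − j75), |Γ_s| = 0.535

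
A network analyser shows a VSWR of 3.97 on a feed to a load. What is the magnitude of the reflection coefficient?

|Γ| = (S − 1)/(S + 1) = (3.97 − 1)/(3.97 + 1) = 2.97/4.97

|Γ| ≈ 0.598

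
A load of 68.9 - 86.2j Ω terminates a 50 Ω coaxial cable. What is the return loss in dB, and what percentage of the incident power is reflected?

Γ = (18.9 − j86.2)/(118.9 − j86.2), |Γ| = 0.601
RL = −20·log₁₀(0.601) = 4.42 dB
P_refl/P_inc = |Γ|² = 0.361

RL ≈ 4.42 dB; 36.1% of incident power reflected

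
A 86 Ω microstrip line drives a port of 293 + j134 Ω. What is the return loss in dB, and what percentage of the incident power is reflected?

Γ = (207 + j134)/(379 + j134), |Γ| = 0.613
RL = −20·log₁₀(0.613) = 4.24 dB
P_refl/P_inc = |Γ|² = 0.376

RL ≈ 4.24 dB; 37.6% of incident power reflected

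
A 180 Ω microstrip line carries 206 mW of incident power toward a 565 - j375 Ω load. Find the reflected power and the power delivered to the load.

P_reflected ≈ 85.5 mW; P_delivered ≈ 120 mW

|Γ| = |(385 − j375)/(745 − j375)| = 0.644
|Γ|² = 0.415
P_refl = |Γ|²·P_inc = 85.5 mW, P_del = (1 − |Γ|²)·P_inc = 120 mW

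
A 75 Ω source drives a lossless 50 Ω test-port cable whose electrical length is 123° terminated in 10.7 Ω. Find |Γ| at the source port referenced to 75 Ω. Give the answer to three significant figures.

|Γ| ≈ 0.623

tan(βl) = -1.54
Z_in = Z_0·(Z_L + jZ_0·tanβl)/(Z_0 + jZ_L·tanβl) = 32.5 − j66.3 Ω
Γ_s = (Z_in − Z_s)/(Z_in + Z_s) = (-42.5 − j66.3)/(108 − j66.3), |Γ_s| = 0.623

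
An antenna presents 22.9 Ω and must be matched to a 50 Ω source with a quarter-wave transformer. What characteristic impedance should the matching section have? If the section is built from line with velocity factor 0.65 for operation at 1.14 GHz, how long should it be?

Z_qwt ≈ 33.8 Ω; length ≈ 4.28 cm

Z_qwt = √(Z_0·R_L) = √(50 × 22.9) = √1145
λ = 0.65·c/f = 0.171 m, so l = λ/4 = 0.0428 m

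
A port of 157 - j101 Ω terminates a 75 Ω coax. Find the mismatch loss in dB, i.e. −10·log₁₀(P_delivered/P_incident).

Γ = (82 − j101)/(232 − j101), |Γ| = 0.514
|Γ|² = 0.264, so P_del/P_inc = 1 − |Γ|² = 0.736
ML = −10·log₁₀(1 − |Γ|²)

mismatch loss ≈ 1.33 dB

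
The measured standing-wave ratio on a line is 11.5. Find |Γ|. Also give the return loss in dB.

|Γ| = (S − 1)/(S + 1) = (11.5 − 1)/(11.5 + 1) = 10.5/12.5
RL = −20·log₁₀|Γ| = −20·log₁₀(0.84)

|Γ| ≈ 0.84; return loss ≈ 1.51 dB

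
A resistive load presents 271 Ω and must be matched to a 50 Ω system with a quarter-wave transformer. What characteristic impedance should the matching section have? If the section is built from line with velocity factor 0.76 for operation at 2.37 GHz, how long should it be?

Z_qwt = √(Z_0·R_L) = √(50 × 271) = √13550
λ = 0.76·c/f = 0.0962 m, so l = λ/4 = 0.0241 m

Z_qwt ≈ 116 Ω; length ≈ 2.41 cm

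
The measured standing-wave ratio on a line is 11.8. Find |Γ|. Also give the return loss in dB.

|Γ| ≈ 0.844; return loss ≈ 1.48 dB

|Γ| = (S − 1)/(S + 1) = (11.8 − 1)/(11.8 + 1) = 10.8/12.8
RL = −20·log₁₀|Γ| = −20·log₁₀(0.844)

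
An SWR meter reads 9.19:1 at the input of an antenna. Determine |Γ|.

|Γ| ≈ 0.804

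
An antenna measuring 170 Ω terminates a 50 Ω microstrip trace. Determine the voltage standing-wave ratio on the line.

VSWR ≈ 3.4

Γ = (170 − 50)/(170 + 50) = 0.545
VSWR = (1 + 0.545)/(1 − 0.545)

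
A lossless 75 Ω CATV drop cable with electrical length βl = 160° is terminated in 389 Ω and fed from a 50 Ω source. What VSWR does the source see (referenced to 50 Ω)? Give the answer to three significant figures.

VSWR ≈ 7.28

tan(βl) = -0.364
Z_in = Z_0·(Z_L + jZ_0·tanβl)/(Z_0 + jZ_L·tanβl) = 96.5 + j155 Ω
Γ_s = (Z_in − Z_s)/(Z_in + Z_s) = (46.5 + j155)/(147 + j155), |Γ_s| = 0.759
VSWR = (1 + |Γ_s|)/(1 − |Γ_s|)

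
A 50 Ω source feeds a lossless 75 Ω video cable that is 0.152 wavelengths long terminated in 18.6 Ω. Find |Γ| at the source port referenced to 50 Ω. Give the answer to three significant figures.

|Γ| ≈ 0.664

βl = 2π × 0.152 = 54.7°
tan(βl) = 1.41
Z_in = Z_0·(Z_L + jZ_0·tanβl)/(Z_0 + jZ_L·tanβl) = 49.7 + j88.6 Ω
Γ_s = (Z_in − Z_s)/(Z_in + Z_s) = (-0.344 + j88.6)/(99.7 + j88.6), |Γ_s| = 0.664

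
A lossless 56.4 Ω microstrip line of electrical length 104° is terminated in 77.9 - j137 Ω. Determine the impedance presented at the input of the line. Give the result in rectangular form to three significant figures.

Z_in ≈ 12.4 + j33.7 Ω

tan(βl) = tan(104°) = -4.01
Z_in = Z_0·(Z_L + jZ_0·tanβl)/(Z_0 + jZ_L·tanβl)
     = 56.4·(77.9 − j363)/(-493 − j312)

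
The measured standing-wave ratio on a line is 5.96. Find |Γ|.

|Γ| ≈ 0.713

|Γ| = (S − 1)/(S + 1) = (5.96 − 1)/(5.96 + 1) = 4.96/6.96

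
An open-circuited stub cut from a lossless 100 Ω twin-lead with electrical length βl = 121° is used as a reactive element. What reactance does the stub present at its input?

tan(βl) = -1.66
For an open-circuited stub, Z_in = −jZ_0·cot(βl) = −jZ_0/tan(βl)

X_in ≈ 60.1 Ω (inductive)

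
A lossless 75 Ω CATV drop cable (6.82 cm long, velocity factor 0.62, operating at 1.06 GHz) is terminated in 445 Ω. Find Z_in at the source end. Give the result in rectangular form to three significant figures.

λ = v/f = 0.62·c / 1.06 GHz = 0.175 m
βl = 2π·l/λ = 2π × 0.389 = 140°
tan(βl) = tan(140°) = -0.841
Z_in = Z_0·(Z_L + jZ_0·tanβl)/(Z_0 + jZ_L·tanβl)
     = 75·(445 − j63.1)/(75 − j374)

Z_in ≈ 29.3 + j83.3 Ω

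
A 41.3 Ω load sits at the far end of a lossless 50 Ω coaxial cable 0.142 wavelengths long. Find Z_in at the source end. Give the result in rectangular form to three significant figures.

βl = 2π × 0.142 = 51.1°
tan(βl) = tan(51.1°) = 1.24
Z_in = Z_0·(Z_L + jZ_0·tanβl)/(Z_0 + jZ_L·tanβl)
     = 50·(41.3 + j62)/(50 + j51.2)

Z_in ≈ 51.1 + j9.61 Ω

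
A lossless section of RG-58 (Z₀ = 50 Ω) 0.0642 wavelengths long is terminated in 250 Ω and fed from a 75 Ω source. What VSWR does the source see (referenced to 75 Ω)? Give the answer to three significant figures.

βl = 2π × 0.0642 = 23.1°
tan(βl) = 0.427
Z_in = Z_0·(Z_L + jZ_0·tanβl)/(Z_0 + jZ_L·tanβl) = 53.2 − j92.2 Ω
Γ_s = (Z_in − Z_s)/(Z_in + Z_s) = (-21.8 − j92.2)/(128 − j92.2), |Γ_s| = 0.6
VSWR = (1 + |Γ_s|)/(1 − |Γ_s|)

VSWR ≈ 4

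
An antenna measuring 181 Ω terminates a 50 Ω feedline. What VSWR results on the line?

VSWR ≈ 3.62

Γ = (181 − 50)/(181 + 50) = 0.567
VSWR = (1 + 0.567)/(1 − 0.567)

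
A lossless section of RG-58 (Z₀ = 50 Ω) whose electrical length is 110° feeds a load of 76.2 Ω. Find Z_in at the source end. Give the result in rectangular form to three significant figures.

Z_in ≈ 35.1 + j9.8 Ω

tan(βl) = tan(110°) = -2.75
Z_in = Z_0·(Z_L + jZ_0·tanβl)/(Z_0 + jZ_L·tanβl)
     = 50·(76.2 − j137)/(50 − j209)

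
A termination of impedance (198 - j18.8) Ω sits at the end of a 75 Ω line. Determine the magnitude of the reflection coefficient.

Γ = (Z_L − Z_0)/(Z_L + Z_0) = (123 − j18.8)/(273 − j18.8)
|Γ| = 124/274

|Γ| ≈ 0.455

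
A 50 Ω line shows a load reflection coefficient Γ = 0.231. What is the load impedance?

Z_L ≈ 80 Ω

Z_L = Z_0·(1 + Γ)/(1 − Γ) = 50·(1.23)/(0.769)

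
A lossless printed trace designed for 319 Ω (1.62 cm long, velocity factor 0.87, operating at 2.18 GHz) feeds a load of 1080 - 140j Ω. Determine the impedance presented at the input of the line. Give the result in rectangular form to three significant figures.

λ = v/f = 0.87·c / 2.18 GHz = 0.12 m
βl = 2π·l/λ = 2π × 0.135 = 48.7°
tan(βl) = tan(48.7°) = 1.14
Z_in = Z_0·(Z_L + jZ_0·tanβl)/(Z_0 + jZ_L·tanβl)
     = 319·(1080 + j223)/(478 + j1230)

Z_in ≈ 145 − j224 Ω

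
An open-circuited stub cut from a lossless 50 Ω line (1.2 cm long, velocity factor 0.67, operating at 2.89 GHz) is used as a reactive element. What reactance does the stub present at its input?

λ = v/f = 0.67·c / 2.89 GHz = 0.0696 m
βl = 2π·l/λ = 2π × 0.173 = 62.1°
tan(βl) = 1.89
For an open-circuited stub, Z_in = −jZ_0·cot(βl) = −jZ_0/tan(βl)

X_in ≈ -26.5 Ω (capacitive)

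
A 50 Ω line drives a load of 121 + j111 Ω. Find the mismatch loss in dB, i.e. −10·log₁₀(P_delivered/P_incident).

mismatch loss ≈ 2.35 dB

Γ = (71 + j111)/(171 + j111), |Γ| = 0.646
|Γ|² = 0.418, so P_del/P_inc = 1 − |Γ|² = 0.582
ML = −10·log₁₀(1 − |Γ|²)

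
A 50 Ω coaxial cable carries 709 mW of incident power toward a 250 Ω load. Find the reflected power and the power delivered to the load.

P_reflected ≈ 315 mW; P_delivered ≈ 394 mW

Γ = (250 − 50)/(250 + 50) = 0.667
|Γ|² = 0.444
P_refl = |Γ|²·P_inc = 315 mW, P_del = (1 − |Γ|²)·P_inc = 394 mW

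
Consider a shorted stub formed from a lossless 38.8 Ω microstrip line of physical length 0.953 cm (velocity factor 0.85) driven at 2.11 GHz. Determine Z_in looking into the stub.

Z_in ≈ +j21 Ω

λ = v/f = 0.85·c / 2.11 GHz = 0.121 m
βl = 2π·l/λ = 2π × 0.0789 = 28.4°
tan(βl) = 0.54
For a shorted stub, Z_in = jZ_0·tan(βl)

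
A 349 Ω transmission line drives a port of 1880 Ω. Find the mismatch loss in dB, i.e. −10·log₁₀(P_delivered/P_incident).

mismatch loss ≈ 2.77 dB

Γ = (1880 − 349)/(1880 + 349) = 0.687
|Γ|² = 0.472, so P_del/P_inc = 1 − |Γ|² = 0.528
ML = −10·log₁₀(1 − |Γ|²)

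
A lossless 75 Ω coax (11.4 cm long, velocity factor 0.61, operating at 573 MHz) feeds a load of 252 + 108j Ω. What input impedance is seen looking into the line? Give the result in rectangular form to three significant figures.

Z_in ≈ 25.3 + j42.9 Ω

λ = v/f = 0.61·c / 573 MHz = 0.319 m
βl = 2π·l/λ = 2π × 0.357 = 129°
tan(βl) = tan(129°) = -1.26
Z_in = Z_0·(Z_L + jZ_0·tanβl)/(Z_0 + jZ_L·tanβl)
     = 75·(252 + j13.7)/(211 − j317)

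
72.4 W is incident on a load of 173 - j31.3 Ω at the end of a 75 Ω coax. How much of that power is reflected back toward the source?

P_reflected ≈ 12.3 W

|Γ| = |(98 − j31.3)/(248 − j31.3)| = 0.412
|Γ|² = 0.169
P_refl = |Γ|²·P_inc = 12.3 W, P_del = (1 − |Γ|²)·P_inc = 60.1 W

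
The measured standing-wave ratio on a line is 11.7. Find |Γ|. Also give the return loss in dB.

|Γ| ≈ 0.843; return loss ≈ 1.49 dB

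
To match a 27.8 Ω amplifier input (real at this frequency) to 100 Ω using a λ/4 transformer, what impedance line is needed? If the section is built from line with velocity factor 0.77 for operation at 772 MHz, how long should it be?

Z_qwt ≈ 52.7 Ω; length ≈ 7.48 cm

Z_qwt = √(Z_0·R_L) = √(100 × 27.8) = √2780
λ = 0.77·c/f = 0.299 m, so l = λ/4 = 0.0748 m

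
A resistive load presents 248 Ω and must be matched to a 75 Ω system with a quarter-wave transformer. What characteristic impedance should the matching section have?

Z_qwt ≈ 136 Ω

Z_qwt = √(Z_0·R_L) = √(75 × 248) = √18600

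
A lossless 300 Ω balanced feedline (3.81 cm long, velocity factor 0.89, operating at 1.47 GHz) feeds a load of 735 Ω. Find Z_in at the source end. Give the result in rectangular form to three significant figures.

Z_in ≈ 129 − j63.9 Ω

λ = v/f = 0.89·c / 1.47 GHz = 0.182 m
βl = 2π·l/λ = 2π × 0.21 = 75.5°
tan(βl) = tan(75.5°) = 3.87
Z_in = Z_0·(Z_L + jZ_0·tanβl)/(Z_0 + jZ_L·tanβl)
     = 300·(735 + j1160)/(300 + j2850)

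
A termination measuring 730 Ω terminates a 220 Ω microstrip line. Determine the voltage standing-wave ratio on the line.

For a purely resistive load, VSWR = R_L/Z_0 or Z_0/R_L (whichever > 1) = 730/220

VSWR ≈ 3.32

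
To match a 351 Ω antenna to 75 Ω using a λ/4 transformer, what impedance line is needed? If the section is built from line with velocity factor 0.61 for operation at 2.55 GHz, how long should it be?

Z_qwt = √(Z_0·R_L) = √(75 × 351) = √26320
λ = 0.61·c/f = 0.0718 m, so l = λ/4 = 0.0179 m

Z_qwt ≈ 162 Ω; length ≈ 1.79 cm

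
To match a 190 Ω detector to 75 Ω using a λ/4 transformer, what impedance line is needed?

Z_qwt = √(Z_0·R_L) = √(75 × 190) = √14250

Z_qwt ≈ 119 Ω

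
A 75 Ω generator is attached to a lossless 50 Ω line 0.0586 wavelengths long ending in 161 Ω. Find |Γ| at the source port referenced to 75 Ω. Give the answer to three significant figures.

βl = 2π × 0.0586 = 21.1°
tan(βl) = 0.386
Z_in = Z_0·(Z_L + jZ_0·tanβl)/(Z_0 + jZ_L·tanβl) = 72.7 − j71.1 Ω
Γ_s = (Z_in − Z_s)/(Z_in + Z_s) = (-2.27 − j71.1)/(148 − j71.1), |Γ_s| = 0.434

|Γ| ≈ 0.434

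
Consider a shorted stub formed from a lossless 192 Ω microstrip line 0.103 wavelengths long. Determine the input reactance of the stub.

X_in ≈ 145 Ω (inductive)

βl = 2π × 0.103 = 37.1°
tan(βl) = 0.756
For a shorted stub, Z_in = jZ_0·tan(βl)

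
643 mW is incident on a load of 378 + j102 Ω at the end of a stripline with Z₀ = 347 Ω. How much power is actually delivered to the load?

P_delivered ≈ 629 mW

|Γ| = |(31 + j102)/(725 + j102)| = 0.146
|Γ|² = 0.0212
P_refl = |Γ|²·P_inc = 13.6 mW, P_del = (1 − |Γ|²)·P_inc = 629 mW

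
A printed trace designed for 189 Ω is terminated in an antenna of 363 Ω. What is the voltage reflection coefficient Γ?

Γ = 0.315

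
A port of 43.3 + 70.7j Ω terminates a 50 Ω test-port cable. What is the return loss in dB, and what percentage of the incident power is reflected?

RL ≈ 4.34 dB; 36.8% of incident power reflected

Γ = (-6.7 + j70.7)/(93.3 + j70.7), |Γ| = 0.607
RL = −20·log₁₀(0.607) = 4.34 dB
P_refl/P_inc = |Γ|² = 0.368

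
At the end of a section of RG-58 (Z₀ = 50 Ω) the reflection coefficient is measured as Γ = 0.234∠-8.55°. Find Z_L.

Z_L = Z_0·(1 + Γ)/(1 − Γ) = 50·(1.23 − j0.0348)/(0.769 + j0.0348)

Z_L ≈ 79.8 − j5.88 Ω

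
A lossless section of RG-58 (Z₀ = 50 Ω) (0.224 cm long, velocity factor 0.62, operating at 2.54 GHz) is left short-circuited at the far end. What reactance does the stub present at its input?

λ = v/f = 0.62·c / 2.54 GHz = 0.0732 m
βl = 2π·l/λ = 2π × 0.0306 = 11°
tan(βl) = 0.195
For a short-circuited stub, Z_in = jZ_0·tan(βl)

X_in ≈ 9.73 Ω (inductive)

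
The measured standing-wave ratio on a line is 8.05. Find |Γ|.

|Γ| = (S − 1)/(S + 1) = (8.05 − 1)/(8.05 + 1) = 7.05/9.05

|Γ| ≈ 0.779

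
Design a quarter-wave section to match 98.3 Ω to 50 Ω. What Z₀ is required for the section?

Z_qwt = √(Z_0·R_L) = √(50 × 98.3) = √4915

Z_qwt ≈ 70.1 Ω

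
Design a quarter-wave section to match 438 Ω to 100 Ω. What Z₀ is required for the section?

Z_qwt ≈ 209 Ω

Z_qwt = √(Z_0·R_L) = √(100 × 438) = √43800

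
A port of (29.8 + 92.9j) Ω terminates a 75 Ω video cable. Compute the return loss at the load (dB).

RL ≈ 2.64 dB

Γ = (-45.2 + j92.9)/(104.8 + j92.9), |Γ| = 0.738
RL = −20·log₁₀|Γ| = −20·log₁₀(0.738)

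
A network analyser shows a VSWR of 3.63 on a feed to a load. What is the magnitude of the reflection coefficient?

|Γ| ≈ 0.568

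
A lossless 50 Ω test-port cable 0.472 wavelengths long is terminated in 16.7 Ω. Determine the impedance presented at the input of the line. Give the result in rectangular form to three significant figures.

Z_in ≈ 17.2 − j7.87 Ω

βl = 2π × 0.472 = 170°
tan(βl) = tan(170°) = -0.178
Z_in = Z_0·(Z_L + jZ_0·tanβl)/(Z_0 + jZ_L·tanβl)
     = 50·(16.7 − j8.89)/(50 − j2.97)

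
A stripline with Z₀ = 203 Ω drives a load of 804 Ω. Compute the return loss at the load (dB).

RL ≈ 4.48 dB

Γ = (804 − 203)/(804 + 203) = 0.597
RL = −20·log₁₀|Γ| = −20·log₁₀(0.597)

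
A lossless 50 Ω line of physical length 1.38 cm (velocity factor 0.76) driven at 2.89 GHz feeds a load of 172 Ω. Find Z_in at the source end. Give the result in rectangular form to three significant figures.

Z_in ≈ 17.9 − j22.8 Ω

λ = v/f = 0.76·c / 2.89 GHz = 0.0789 m
βl = 2π·l/λ = 2π × 0.175 = 63°
tan(βl) = tan(63°) = 1.96
Z_in = Z_0·(Z_L + jZ_0·tanβl)/(Z_0 + jZ_L·tanβl)
     = 50·(172 + j98)/(50 + j337)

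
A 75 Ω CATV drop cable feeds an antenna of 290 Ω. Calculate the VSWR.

For a purely resistive load, VSWR = R_L/Z_0 or Z_0/R_L (whichever > 1) = 290/75

VSWR ≈ 3.87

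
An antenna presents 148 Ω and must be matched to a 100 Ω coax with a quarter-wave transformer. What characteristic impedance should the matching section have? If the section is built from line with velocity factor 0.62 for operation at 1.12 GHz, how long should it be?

Z_qwt = √(Z_0·R_L) = √(100 × 148) = √14800
λ = 0.62·c/f = 0.166 m, so l = λ/4 = 0.0415 m

Z_qwt ≈ 122 Ω; length ≈ 4.15 cm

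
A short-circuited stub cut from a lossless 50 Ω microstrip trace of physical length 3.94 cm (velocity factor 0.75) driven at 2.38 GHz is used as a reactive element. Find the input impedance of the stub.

Z_in ≈ −j28.8 Ω

λ = v/f = 0.75·c / 2.38 GHz = 0.0945 m
βl = 2π·l/λ = 2π × 0.417 = 150°
tan(βl) = -0.577
For a short-circuited stub, Z_in = jZ_0·tan(βl)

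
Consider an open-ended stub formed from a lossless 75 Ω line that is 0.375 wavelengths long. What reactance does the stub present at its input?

βl = 2π × 0.375 = 135°
tan(βl) = -1
For an open-ended stub, Z_in = −jZ_0·cot(βl) = −jZ_0/tan(βl)

X_in ≈ 75 Ω (inductive)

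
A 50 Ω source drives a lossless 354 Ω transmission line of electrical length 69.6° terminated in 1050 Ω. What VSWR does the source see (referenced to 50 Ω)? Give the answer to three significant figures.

tan(βl) = 2.69
Z_in = Z_0·(Z_L + jZ_0·tanβl)/(Z_0 + jZ_L·tanβl) = 134 − j115 Ω
Γ_s = (Z_in − Z_s)/(Z_in + Z_s) = (83.8 − j115)/(184 − j115), |Γ_s| = 0.656
VSWR = (1 + |Γ_s|)/(1 − |Γ_s|)

VSWR ≈ 4.81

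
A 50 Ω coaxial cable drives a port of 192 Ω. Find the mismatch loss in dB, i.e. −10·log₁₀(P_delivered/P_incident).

Γ = (192 − 50)/(192 + 50) = 0.587
|Γ|² = 0.344, so P_del/P_inc = 1 − |Γ|² = 0.656
ML = −10·log₁₀(1 − |Γ|²)

mismatch loss ≈ 1.83 dB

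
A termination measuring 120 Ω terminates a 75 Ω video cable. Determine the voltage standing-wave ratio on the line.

Γ = (120 − 75)/(120 + 75) = 0.231
VSWR = (1 + 0.231)/(1 − 0.231)

VSWR ≈ 1.6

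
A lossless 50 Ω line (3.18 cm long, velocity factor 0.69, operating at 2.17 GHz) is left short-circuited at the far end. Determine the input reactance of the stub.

X_in ≈ -86.6 Ω (capacitive)

λ = v/f = 0.69·c / 2.17 GHz = 0.0954 m
βl = 2π·l/λ = 2π × 0.333 = 120°
tan(βl) = -1.73
For a short-circuited stub, Z_in = jZ_0·tan(βl)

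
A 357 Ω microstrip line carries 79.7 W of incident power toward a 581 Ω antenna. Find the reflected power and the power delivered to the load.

Γ = (581 − 357)/(581 + 357) = 0.239
|Γ|² = 0.057
P_refl = |Γ|²·P_inc = 4.55 W, P_del = (1 − |Γ|²)·P_inc = 75.2 W

P_reflected ≈ 4.55 W; P_delivered ≈ 75.2 W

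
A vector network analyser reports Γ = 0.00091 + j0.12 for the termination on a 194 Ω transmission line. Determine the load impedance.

Z_L = Z_0·(1 + Γ)/(1 − Γ) = 194·(1 + j0.12)/(0.999 − j0.12)

Z_L ≈ 189 + j46 Ω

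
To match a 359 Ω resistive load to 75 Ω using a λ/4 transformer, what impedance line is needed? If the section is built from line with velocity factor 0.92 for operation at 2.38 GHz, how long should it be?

Z_qwt = √(Z_0·R_L) = √(75 × 359) = √26920
λ = 0.92·c/f = 0.116 m, so l = λ/4 = 0.029 m

Z_qwt ≈ 164 Ω; length ≈ 2.9 cm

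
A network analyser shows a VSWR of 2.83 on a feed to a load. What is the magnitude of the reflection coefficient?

|Γ| = (S − 1)/(S + 1) = (2.83 − 1)/(2.83 + 1) = 1.83/3.83

|Γ| ≈ 0.478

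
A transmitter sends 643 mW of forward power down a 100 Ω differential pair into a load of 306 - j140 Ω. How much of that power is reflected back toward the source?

P_reflected ≈ 216 mW

|Γ| = |(206 − j140)/(406 − j140)| = 0.58
|Γ|² = 0.336
P_refl = |Γ|²·P_inc = 216 mW, P_del = (1 − |Γ|²)·P_inc = 427 mW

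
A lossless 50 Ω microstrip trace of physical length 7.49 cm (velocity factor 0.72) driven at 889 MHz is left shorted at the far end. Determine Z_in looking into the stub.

Z_in ≈ −j130 Ω

λ = v/f = 0.72·c / 889 MHz = 0.243 m
βl = 2π·l/λ = 2π × 0.308 = 111°
tan(βl) = -2.61
For a shorted stub, Z_in = jZ_0·tan(βl)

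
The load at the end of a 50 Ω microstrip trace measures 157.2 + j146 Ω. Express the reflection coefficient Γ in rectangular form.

Γ ≈ 0.677 + j0.227

Γ = (Z_L − Z_0)/(Z_L + Z_0) = (107.2 + j146)/(207.2 + j146)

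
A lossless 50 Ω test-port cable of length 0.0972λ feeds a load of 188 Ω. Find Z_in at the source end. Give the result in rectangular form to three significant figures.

Z_in ≈ 35.3 − j58 Ω

βl = 2π × 0.0972 = 35°
tan(βl) = tan(35°) = 0.7
Z_in = Z_0·(Z_L + jZ_0·tanβl)/(Z_0 + jZ_L·tanβl)
     = 50·(188 + j35)/(50 + j132)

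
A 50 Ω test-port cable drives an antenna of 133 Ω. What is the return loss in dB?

Γ = (133 − 50)/(133 + 50) = 0.454
RL = −20·log₁₀|Γ| = −20·log₁₀(0.454)

RL ≈ 6.87 dB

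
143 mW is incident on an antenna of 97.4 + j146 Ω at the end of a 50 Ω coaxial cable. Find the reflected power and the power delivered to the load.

P_reflected ≈ 78.3 mW; P_delivered ≈ 64.7 mW

|Γ| = |(47.4 + j146)/(147.4 + j146)| = 0.74
|Γ|² = 0.547
P_refl = |Γ|²·P_inc = 78.3 mW, P_del = (1 − |Γ|²)·P_inc = 64.7 mW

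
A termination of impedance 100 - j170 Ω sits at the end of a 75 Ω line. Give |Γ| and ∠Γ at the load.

Γ = (Z_L − Z_0)/(Z_L + Z_0) = (25 − j170)/(175 − j170)
|Γ| = 172/244 = 0.704

Γ ≈ 0.704 ∠ -37.5°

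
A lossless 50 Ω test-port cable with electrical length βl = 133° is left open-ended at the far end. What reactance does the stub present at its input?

X_in ≈ 46.6 Ω (inductive)

tan(βl) = -1.07
For an open-ended stub, Z_in = −jZ_0·cot(βl) = −jZ_0/tan(βl)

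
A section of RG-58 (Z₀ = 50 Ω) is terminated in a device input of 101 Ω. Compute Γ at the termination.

Γ = (Z_L − Z_0)/(Z_L + Z_0) = (101 − 50)/(101 + 50) = 51/151

Γ = 0.338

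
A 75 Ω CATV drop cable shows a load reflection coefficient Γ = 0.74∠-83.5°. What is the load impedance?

Z_L = Z_0·(1 + Γ)/(1 − Γ) = 75·(1.08 − j0.735)/(0.916 + j0.735)

Z_L ≈ 24.6 − j79.9 Ω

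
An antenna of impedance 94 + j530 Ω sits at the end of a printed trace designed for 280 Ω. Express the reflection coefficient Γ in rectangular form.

Γ = (Z_L − Z_0)/(Z_L + Z_0) = (-186 + j530)/(374 + j530)

Γ ≈ 0.502 + j0.705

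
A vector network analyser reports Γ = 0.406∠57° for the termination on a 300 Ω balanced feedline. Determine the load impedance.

Z_L = Z_0·(1 + Γ)/(1 − Γ) = 300·(1.22 + j0.341)/(0.779 − j0.341)

Z_L ≈ 347 + j283 Ω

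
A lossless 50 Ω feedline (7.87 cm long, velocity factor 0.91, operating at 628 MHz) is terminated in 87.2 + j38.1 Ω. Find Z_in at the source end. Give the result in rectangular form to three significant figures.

Z_in ≈ 33.8 − j28.9 Ω

λ = v/f = 0.91·c / 628 MHz = 0.435 m
βl = 2π·l/λ = 2π × 0.181 = 65.2°
tan(βl) = tan(65.2°) = 2.16
Z_in = Z_0·(Z_L + jZ_0·tanβl)/(Z_0 + jZ_L·tanβl)
     = 50·(87.2 + j146)/(-32.4 + j188)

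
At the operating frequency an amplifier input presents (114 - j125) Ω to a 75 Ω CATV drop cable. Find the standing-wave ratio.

Γ = (Z_L − Z_0)/(Z_L + Z_0) = (39 − j125)/(189 − j125)
|Γ| = 131/227 = 0.578
VSWR = (1 + |Γ|)/(1 − |Γ|) = 1.58/0.422

VSWR ≈ 3.74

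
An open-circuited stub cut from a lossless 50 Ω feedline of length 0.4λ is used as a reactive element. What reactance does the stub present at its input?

X_in ≈ 68.8 Ω (inductive)

βl = 2π × 0.4 = 144°
tan(βl) = -0.727
For an open-circuited stub, Z_in = −jZ_0·cot(βl) = −jZ_0/tan(βl)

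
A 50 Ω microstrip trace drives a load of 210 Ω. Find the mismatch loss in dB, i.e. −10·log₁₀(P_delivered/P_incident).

Γ = (210 − 50)/(210 + 50) = 0.615
|Γ|² = 0.379, so P_del/P_inc = 1 − |Γ|² = 0.621
ML = −10·log₁₀(1 − |Γ|²)

mismatch loss ≈ 2.07 dB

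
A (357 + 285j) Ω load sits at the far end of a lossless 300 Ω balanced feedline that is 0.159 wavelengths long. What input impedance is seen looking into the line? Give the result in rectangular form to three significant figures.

Z_in ≈ 334 − j279 Ω

βl = 2π × 0.159 = 57.2°
tan(βl) = tan(57.2°) = 1.55
Z_in = Z_0·(Z_L + jZ_0·tanβl)/(Z_0 + jZ_L·tanβl)
     = 300·(357 + j751)/(-143 + j555)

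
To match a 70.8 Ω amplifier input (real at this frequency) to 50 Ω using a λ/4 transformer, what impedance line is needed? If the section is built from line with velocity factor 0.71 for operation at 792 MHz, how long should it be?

Z_qwt ≈ 59.5 Ω; length ≈ 6.72 cm

Z_qwt = √(Z_0·R_L) = √(50 × 70.8) = √3540
λ = 0.71·c/f = 0.269 m, so l = λ/4 = 0.0672 m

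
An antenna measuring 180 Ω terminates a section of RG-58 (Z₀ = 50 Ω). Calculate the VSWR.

Γ = (180 − 50)/(180 + 50) = 0.565
VSWR = (1 + 0.565)/(1 − 0.565)

VSWR ≈ 3.6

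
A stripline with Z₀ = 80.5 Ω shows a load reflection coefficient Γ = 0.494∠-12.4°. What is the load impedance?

Z_L = Z_0·(1 + Γ)/(1 − Γ) = 80.5·(1.48 − j0.106)/(0.518 + j0.106)

Z_L ≈ 218 − j61.2 Ω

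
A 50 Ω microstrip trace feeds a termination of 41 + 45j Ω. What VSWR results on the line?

Γ = (Z_L − Z_0)/(Z_L + Z_0) = (-9 + j45)/(91 + j45)
|Γ| = 45.9/102 = 0.452
VSWR = (1 + |Γ|)/(1 − |Γ|) = 1.45/0.548

VSWR ≈ 2.65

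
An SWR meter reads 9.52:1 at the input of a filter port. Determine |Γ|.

|Γ| = (S − 1)/(S + 1) = (9.52 − 1)/(9.52 + 1) = 8.52/10.5

|Γ| ≈ 0.81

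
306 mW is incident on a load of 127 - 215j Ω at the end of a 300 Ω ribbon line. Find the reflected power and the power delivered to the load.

P_reflected ≈ 102 mW; P_delivered ≈ 204 mW

|Γ| = |(-173 − j215)/(427 − j215)| = 0.577
|Γ|² = 0.333
P_refl = |Γ|²·P_inc = 102 mW, P_del = (1 − |Γ|²)·P_inc = 204 mW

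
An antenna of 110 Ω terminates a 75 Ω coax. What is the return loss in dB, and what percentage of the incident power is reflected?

RL ≈ 14.5 dB; 3.58% of incident power reflected

Γ = (110 − 75)/(110 + 75) = 0.189
RL = −20·log₁₀(0.189) = 14.5 dB
P_refl/P_inc = |Γ|² = 0.0358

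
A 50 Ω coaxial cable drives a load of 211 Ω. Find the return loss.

Γ = (211 − 50)/(211 + 50) = 0.617
RL = −20·log₁₀|Γ| = −20·log₁₀(0.617)

RL ≈ 4.2 dB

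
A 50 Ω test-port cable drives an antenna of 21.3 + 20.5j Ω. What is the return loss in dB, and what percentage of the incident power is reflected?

Γ = (-28.7 + j20.5)/(71.3 + j20.5), |Γ| = 0.475
RL = −20·log₁₀(0.475) = 6.46 dB
P_refl/P_inc = |Γ|² = 0.226

RL ≈ 6.46 dB; 22.6% of incident power reflected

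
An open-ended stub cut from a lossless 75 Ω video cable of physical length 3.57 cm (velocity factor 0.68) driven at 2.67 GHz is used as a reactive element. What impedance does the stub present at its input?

λ = v/f = 0.68·c / 2.67 GHz = 0.0764 m
βl = 2π·l/λ = 2π × 0.467 = 168°
tan(βl) = -0.209
For an open-ended stub, Z_in = −jZ_0·cot(βl) = −jZ_0/tan(βl)

Z_in ≈ +j359 Ω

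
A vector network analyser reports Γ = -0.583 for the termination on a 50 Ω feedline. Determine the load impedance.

Z_L ≈ 13.2 Ω

Z_L = Z_0·(1 + Γ)/(1 − Γ) = 50·(0.417)/(1.58)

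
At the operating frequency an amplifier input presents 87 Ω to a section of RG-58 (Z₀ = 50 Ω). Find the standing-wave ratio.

VSWR ≈ 1.74

Γ = (87 − 50)/(87 + 50) = 0.27
VSWR = (1 + 0.27)/(1 − 0.27)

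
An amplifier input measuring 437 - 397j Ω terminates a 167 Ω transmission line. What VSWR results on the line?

VSWR ≈ 4.96

Γ = (Z_L − Z_0)/(Z_L + Z_0) = (270 − j397)/(604 − j397)
|Γ| = 480/723 = 0.664
VSWR = (1 + |Γ|)/(1 − |Γ|) = 1.66/0.336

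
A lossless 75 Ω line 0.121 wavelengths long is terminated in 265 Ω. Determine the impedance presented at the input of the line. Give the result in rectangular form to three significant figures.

Z_in ≈ 41.1 − j66.6 Ω

βl = 2π × 0.121 = 43.6°
tan(βl) = tan(43.6°) = 0.951
Z_in = Z_0·(Z_L + jZ_0·tanβl)/(Z_0 + jZ_L·tanβl)
     = 75·(265 + j71.3)/(75 + j252)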